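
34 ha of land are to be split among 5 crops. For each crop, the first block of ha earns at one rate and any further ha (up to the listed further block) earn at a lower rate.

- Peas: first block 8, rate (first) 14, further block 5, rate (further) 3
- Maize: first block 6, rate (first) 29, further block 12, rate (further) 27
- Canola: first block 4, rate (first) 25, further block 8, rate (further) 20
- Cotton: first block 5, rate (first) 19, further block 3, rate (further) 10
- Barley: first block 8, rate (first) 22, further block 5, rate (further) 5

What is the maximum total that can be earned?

Order all 10 blocks by rate: Maize/first 29 > Maize/second 27 > Canola/first 25 > Barley/first 22 > Canola/second 20 > Cotton/first 19 > Peas/first 14 > Cotton/second 10 > Barley/second 5 > Peas/second 3.
Maize/first (29): +6 — 28 left.
Maize/second (27): +12 — 16 left.
Fill Canola first block (4 at 25) — 12 left.
Fill Barley first block (8 at 22) — 4 left.
Canola/second: +4 of 8 at 20; pool empty.
Total = 29×6 + 27×12 + 25×4 + 22×8 + 20×4 = 854.

854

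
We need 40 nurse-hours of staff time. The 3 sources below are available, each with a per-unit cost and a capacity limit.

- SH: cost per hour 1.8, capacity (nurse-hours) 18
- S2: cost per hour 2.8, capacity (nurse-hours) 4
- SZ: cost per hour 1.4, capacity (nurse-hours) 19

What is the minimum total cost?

67.4

Fill from the cheapest source first.
Take 19 from SZ at 1.4 → need 21 more.
Take 18 from SH at 1.8 → need 3 more.
S2 (2.8): take the remaining 3 → done.
Cost = 19×1.4 + 18×1.8 + 3×2.8 = 67.4.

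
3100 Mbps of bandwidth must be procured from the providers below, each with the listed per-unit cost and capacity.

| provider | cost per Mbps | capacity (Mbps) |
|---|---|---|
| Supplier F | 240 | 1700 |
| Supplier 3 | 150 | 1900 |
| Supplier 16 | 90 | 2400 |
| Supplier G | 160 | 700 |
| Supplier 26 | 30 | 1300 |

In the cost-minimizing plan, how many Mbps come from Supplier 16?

1800

Cheapest first:
Supplier 26 at 30: take all 1300 Mbps ; 1800 still needed.
Take 1800 from Supplier 16 at 90 to finish.
Supplier 3, Supplier G, Supplier F: unused.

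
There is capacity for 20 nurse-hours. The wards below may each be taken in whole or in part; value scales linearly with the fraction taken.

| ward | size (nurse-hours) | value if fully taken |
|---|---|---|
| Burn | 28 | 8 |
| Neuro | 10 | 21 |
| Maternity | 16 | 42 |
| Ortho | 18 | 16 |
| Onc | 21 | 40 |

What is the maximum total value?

50.4

Sort by value density: Maternity 42/16≈2.62, Neuro 21/10≈2.1, Onc 40/21≈1.9, Ortho 16/18≈0.889, Burn 8/28≈0.286.
All 16 nurse-hours of Maternity fit (value 42) ; 4 remain.
Only 4 nurse-hours remain; take 4/10 of Neuro for value 21×4/10 = 8.4.
Total value = 50.4.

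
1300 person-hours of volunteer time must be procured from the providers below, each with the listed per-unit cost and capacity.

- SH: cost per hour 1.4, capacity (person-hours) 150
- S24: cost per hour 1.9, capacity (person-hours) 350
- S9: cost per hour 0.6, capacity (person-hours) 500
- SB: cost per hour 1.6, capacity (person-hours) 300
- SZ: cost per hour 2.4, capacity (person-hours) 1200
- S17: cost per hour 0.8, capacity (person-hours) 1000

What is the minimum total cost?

940

Use providers in increasing cost order.
Take 500 from S9 at 0.6 → need 800 more.
S17 at 0.8: take 800 of its 1000 → requirement met.
SH, SB, S24, SZ: unused.
Cost = 500×0.6 + 800×0.8 = 940.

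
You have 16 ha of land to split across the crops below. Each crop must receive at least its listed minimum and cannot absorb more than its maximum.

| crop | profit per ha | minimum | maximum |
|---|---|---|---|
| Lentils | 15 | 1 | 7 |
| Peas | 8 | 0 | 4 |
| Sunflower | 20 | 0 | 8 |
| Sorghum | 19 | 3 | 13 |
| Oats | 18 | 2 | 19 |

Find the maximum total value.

306

Meeting every minimum uses 1+0+0+3+2 = 6 ha, leaving 10.
Order the crops by profit per ha: Sunflower 20 > Sorghum 19 > Oats 18 > Lentils 15 > Peas 8.
Sunflower: +8 to 8 (cap) ; 2 left.
Only 2 left; Sorghum takes them to reach 5.
Total = 15×1 + 20×8 + 19×5 + 18×2 = 306.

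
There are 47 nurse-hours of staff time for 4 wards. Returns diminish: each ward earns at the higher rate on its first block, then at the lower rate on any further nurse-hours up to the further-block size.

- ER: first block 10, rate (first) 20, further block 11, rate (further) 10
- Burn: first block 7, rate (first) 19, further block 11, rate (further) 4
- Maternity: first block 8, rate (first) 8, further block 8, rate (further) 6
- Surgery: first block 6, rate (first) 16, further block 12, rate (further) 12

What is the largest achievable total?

Treat each block as its own option and order by rate: ER/T1 20 > Burn/T1 19 > Surgery/T1 16 > Surgery/T2 12 > ER/T2 10 > Maternity/T1 8 > Maternity/T2 6 > Burn/T2 4.
Fill ER T1 block (10 at 20) → 37 left.
Fill Burn T1 block (7 at 19) → 30 left.
Surgery T1 at 16: fill all 6 → 24 left.
Fill Surgery T2 block (12 at 12) → 12 left.
ER/T2 (10): +11 → 1 left.
1 remain; put them into Maternity T1 at 8.
Total = 20×10 + 19×7 + 16×6 + 12×12 + 10×11 + 8×1 = 691.

691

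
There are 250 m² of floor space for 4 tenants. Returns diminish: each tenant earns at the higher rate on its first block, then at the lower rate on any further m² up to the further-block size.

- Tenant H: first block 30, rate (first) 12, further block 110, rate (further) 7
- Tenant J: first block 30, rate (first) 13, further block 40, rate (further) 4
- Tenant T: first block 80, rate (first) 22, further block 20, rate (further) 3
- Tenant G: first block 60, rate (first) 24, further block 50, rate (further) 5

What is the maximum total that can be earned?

Rank every tier by rate: Tenant G/tier1 24 > Tenant T/tier1 22 > Tenant J/tier1 13 > Tenant H/tier1 12 > Tenant H/tier2 7 > Tenant G/tier2 5 > Tenant J/tier2 4 > Tenant T/tier2 3.
Tenant G tier1 at 24: fill all 60 ; 190 left.
Tenant T tier1 at 22: fill all 80 ; 110 left.
Tenant J/tier1 (13): +30 ; 80 left.
Tenant H/tier1 (12): +30 ; 50 left.
50 remain; put them into Tenant H tier2 at 7.
Total = 24×60 + 22×80 + 13×30 + 12×30 + 7×50 = 4300.

4300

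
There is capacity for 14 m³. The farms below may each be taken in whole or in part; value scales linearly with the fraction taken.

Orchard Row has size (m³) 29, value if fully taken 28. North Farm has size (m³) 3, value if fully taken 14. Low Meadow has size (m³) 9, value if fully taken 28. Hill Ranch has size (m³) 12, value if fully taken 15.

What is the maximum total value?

Sort by value density: North Farm 14/3≈4.67, Low Meadow 28/9≈3.11, Hill Ranch 15/12≈1.25, Orchard Row 28/29≈0.966.
All 3 m³ of North Farm fit (value 14) — 11 remain.
All 9 m³ of Low Meadow fit (value 28) — 2 remain.
Only 2 m³ remain; take 2/12 of Hill Ranch for value 15×2/12 = 2.5.
Total value = 44.5.

44.5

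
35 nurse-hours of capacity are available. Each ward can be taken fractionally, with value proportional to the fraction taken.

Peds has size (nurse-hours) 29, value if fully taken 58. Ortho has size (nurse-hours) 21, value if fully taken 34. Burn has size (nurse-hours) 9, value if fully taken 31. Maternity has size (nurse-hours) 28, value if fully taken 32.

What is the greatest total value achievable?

Rank by value-to-size ratio: Burn 31/9≈3.44, Peds 58/29≈2, Ortho 34/21≈1.62, Maternity 32/28≈1.14.
Burn: take in full, 9 nurse-hours for value 31 ; 26 left.
Fill the last 26 nurse-hours with part of Peds: 26/29 of it earns 52.
Total value = 83.

83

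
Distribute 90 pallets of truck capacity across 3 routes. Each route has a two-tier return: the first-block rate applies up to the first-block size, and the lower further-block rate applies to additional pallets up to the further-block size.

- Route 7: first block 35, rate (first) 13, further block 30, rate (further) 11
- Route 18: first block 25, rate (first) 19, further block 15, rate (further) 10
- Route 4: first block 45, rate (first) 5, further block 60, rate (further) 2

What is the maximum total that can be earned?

Rank every tier by rate: Route 18/T1 19 > Route 7/T1 13 > Route 7/T2 11 > Route 18/T2 10 > Route 4/T1 5 > Route 4/T2 2.
Fill Route 18 T1 block (25 at 19) → 65 left.
Route 7/T1 (13): +35 → 30 left.
Fill Route 7 T2 block (30 at 11) → 0 left.
Total = 19×25 + 13×35 + 11×30 = 1260.

1260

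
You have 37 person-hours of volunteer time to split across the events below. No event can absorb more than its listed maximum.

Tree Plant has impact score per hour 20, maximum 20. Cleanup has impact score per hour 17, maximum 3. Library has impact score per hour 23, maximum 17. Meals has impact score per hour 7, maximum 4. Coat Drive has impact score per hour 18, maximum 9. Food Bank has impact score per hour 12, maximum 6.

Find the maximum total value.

791

Order the events by impact score per hour: Library 23 > Tree Plant 20 > Coat Drive 18 > Cleanup 17 > Food Bank 12 > Meals 7.
Give Library 17 to hit its cap of 17 → 20 left.
Tree Plant takes 20 to reach its cap of 20 → 0 left.
Total = 20×20 + 23×17 = 791.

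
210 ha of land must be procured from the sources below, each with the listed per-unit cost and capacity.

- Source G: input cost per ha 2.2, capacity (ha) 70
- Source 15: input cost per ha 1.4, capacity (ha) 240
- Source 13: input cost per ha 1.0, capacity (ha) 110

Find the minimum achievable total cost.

Cheapest first:
Take 110 from Source 13 at 1.0 → need 100 more.
Source 15 (1.4): take the remaining 100 → done.
Source G: unused.
Cost = 110×1.0 + 100×1.4 = 250.

250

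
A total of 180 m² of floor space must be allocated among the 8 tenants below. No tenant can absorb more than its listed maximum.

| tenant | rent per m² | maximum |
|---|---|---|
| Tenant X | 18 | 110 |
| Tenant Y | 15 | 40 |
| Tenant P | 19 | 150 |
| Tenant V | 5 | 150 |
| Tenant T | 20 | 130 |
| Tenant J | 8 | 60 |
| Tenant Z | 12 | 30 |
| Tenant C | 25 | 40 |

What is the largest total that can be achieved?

3790

Rank by rent per m²: Tenant C 25 > Tenant T 20 > Tenant P 19 > Tenant X 18 > Tenant Y 15 > Tenant Z 12 > Tenant J 8 > Tenant V 5.
Give Tenant C 40 to hit its cap of 40 ; 140 left.
Tenant T takes 130 to reach its cap of 130 ; 10 left.
Tenant P: +10 (room for 150) → 10. Pool exhausted.
Total = 19×10 + 20×130 + 25×40 = 3790.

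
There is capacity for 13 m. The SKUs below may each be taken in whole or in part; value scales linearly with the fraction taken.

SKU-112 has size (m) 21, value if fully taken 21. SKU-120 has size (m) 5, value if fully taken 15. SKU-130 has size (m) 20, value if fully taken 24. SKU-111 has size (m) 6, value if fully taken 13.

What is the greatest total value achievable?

30.4

Sort by value density: SKU-120 15/5≈3, SKU-111 13/6≈2.17, SKU-130 24/20≈1.2, SKU-112 21/21≈1.
Take all of SKU-120 (5 m, value 15) ; 8 m left.
All 6 m of SKU-111 fit (value 13) ; 2 remain.
2 m left: a 2/20 share of SKU-130 gives 24×2/20 = 2.4.
Total value = 30.4.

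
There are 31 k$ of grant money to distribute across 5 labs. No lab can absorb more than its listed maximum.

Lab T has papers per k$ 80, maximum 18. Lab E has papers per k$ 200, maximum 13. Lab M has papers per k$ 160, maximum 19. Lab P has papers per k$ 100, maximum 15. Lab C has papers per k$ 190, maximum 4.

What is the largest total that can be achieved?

5600

Rank by papers per k$: Lab E 200 > Lab C 190 > Lab M 160 > Lab P 100 > Lab T 80.
Lab E: +13 to 13 (cap) ; 18 left.
Lab C takes 4 to reach its cap of 4 ; 14 left.
Lab M: +14 (room for 19) → 14. Pool exhausted.
Total = 200×13 + 160×14 + 190×4 = 5600.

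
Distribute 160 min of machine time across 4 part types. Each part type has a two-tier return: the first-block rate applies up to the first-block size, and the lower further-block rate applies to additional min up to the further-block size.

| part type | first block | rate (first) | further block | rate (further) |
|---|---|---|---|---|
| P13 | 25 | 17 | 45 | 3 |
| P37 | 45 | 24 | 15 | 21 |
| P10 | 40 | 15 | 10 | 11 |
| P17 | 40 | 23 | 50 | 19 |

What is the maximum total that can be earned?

3435

Order all 8 blocks by rate: P37/tier1 24 > P17/tier1 23 > P37/tier2 21 > P17/tier2 19 > P13/tier1 17 > P10/tier1 15 > P10/tier2 11 > P13/tier2 3.
P37/tier1 (24): +45 → 115 left.
P17 tier1 at 23: fill all 40 → 75 left.
P37 tier2 at 21: fill all 15 → 60 left.
Fill P17 tier2 block (50 at 19) → 10 left.
P13/tier1: +10 of 25 at 17; pool empty.
Total = 24×45 + 23×40 + 21×15 + 19×50 + 17×10 = 3435.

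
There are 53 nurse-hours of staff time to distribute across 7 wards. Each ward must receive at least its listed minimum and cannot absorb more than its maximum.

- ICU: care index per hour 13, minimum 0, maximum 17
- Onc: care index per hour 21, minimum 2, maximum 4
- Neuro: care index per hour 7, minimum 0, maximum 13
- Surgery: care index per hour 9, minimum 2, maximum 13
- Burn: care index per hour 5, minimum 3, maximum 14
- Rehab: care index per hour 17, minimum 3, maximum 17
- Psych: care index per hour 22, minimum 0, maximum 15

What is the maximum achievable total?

892

Meeting every minimum uses 0+2+0+2+3+3+0 = 10 nurse-hours, leaving 43.
Highest care index per hour first: Psych 22 > Onc 21 > Rehab 17 > ICU 13 > Surgery 9 > Neuro 7 > Burn 5.
Psych: +15 to 15 (cap) — 28 left.
Give Onc 2 more to hit its cap of 4 — 26 left.
Rehab takes 14 more to reach its cap of 17 — 12 left.
Only 12 left; ICU takes them to reach 12.
Total = 13×12 + 21×4 + 9×2 + 5×3 + 17×17 + 22×15 = 892.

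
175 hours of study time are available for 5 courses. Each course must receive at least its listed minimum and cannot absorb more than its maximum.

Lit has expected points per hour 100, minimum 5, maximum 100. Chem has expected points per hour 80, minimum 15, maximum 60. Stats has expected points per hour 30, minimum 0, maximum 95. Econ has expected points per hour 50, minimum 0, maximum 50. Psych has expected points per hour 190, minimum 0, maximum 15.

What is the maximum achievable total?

Meeting every minimum uses 5+15+0+0+0 = 20 hours, leaving 155.
Highest expected points per hour first: Psych 190 > Lit 100 > Chem 80 > Econ 50 > Stats 30.
Psych: +15 to 15 (cap) — 140 left.
Lit takes 95 more to reach its cap of 100 — 45 left.
Chem: +45 to 60 (cap) — 0 left.
Total = 100×100 + 80×60 + 190×15 = 17650.

17650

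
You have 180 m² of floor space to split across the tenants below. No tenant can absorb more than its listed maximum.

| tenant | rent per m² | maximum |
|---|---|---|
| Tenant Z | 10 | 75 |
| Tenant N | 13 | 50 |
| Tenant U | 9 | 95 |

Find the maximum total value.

1895

Highest rent per m² first: Tenant N 13 > Tenant Z 10 > Tenant U 9.
Tenant N takes 50 to reach its cap of 50 — 130 left.
Give Tenant Z 75 to hit its cap of 75 — 55 left.
Tenant U has room for 95 but only 55 remain, so it gets 55.
Total = 10×75 + 13×50 + 9×55 = 1895.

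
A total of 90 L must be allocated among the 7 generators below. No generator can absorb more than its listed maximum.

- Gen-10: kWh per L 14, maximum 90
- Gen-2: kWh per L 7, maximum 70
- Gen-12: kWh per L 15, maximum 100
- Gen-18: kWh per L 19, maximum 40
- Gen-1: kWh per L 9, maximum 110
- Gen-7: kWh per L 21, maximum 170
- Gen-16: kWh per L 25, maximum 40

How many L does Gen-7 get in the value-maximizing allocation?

50

Order the generators by kWh per L: Gen-16 25 > Gen-7 21 > Gen-18 19 > Gen-12 15 > Gen-10 14 > Gen-1 9 > Gen-2 7.
Give Gen-16 40 to hit its cap of 40 ; 50 left.
Gen-7: +50 (room for 170) → 50. Pool exhausted.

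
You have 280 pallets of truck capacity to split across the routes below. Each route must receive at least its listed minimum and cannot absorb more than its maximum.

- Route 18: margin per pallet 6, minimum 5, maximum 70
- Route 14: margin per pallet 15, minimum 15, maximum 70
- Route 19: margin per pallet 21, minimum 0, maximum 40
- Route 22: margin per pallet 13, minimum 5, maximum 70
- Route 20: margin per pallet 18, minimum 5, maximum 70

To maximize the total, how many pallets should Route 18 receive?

Meeting every minimum uses 5+15+0+5+5 = 30 pallets, leaving 250.
Highest margin per pallet first: Route 19 21 > Route 20 18 > Route 14 15 > Route 22 13 > Route 18 6.
Route 19: +40 to 40 (cap) → 210 left.
Route 20: +65 to 70 (cap) → 145 left.
Route 14 takes 55 more to reach its cap of 70 → 90 left.
Give Route 22 65 more to hit its cap of 70 → 25 left.
Route 18: +25 (room for 65) → 30. Pool exhausted.

30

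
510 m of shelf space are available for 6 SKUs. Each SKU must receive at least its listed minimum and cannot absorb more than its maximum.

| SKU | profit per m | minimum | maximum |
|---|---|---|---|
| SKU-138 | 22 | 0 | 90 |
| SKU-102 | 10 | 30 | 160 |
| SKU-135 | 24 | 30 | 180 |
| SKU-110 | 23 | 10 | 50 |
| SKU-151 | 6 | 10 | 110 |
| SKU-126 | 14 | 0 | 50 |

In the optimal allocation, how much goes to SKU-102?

130

Meeting every minimum uses 0+30+30+10+10+0 = 80 m, leaving 430.
Order the SKUs by profit per m: SKU-135 24 > SKU-110 23 > SKU-138 22 > SKU-126 14 > SKU-102 10 > SKU-151 6.
Give SKU-135 150 more to hit its cap of 180 → 280 left.
SKU-110: +40 to 50 (cap) → 240 left.
Give SKU-138 90 more to hit its cap of 90 → 150 left.
Give SKU-126 50 more to hit its cap of 50 → 100 left.
Only 100 left; SKU-102 takes them to reach 130.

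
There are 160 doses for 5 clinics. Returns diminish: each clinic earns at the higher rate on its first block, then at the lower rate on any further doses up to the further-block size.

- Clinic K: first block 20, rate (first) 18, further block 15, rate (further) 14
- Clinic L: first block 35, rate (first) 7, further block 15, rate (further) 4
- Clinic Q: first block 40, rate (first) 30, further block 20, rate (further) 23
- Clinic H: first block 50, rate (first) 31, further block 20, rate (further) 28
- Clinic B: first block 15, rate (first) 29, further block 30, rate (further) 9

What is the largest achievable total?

Treat each block as its own option and order by rate: Clinic H/tier1 31 > Clinic Q/tier1 30 > Clinic B/tier1 29 > Clinic H/tier2 28 > Clinic Q/tier2 23 > Clinic K/tier1 18 > Clinic K/tier2 14 > Clinic B/tier2 9 > Clinic L/tier1 7 > Clinic L/tier2 4.
Clinic H tier1 at 31: fill all 50 — 110 left.
Fill Clinic Q tier1 block (40 at 30) — 70 left.
Clinic B/tier1 (29): +15 — 55 left.
Fill Clinic H tier2 block (20 at 28) — 35 left.
Fill Clinic Q tier2 block (20 at 23) — 15 left.
15 remain; put them into Clinic K tier1 at 18.
Total = 31×50 + 30×40 + 29×15 + 28×20 + 23×20 + 18×15 = 4475.

4475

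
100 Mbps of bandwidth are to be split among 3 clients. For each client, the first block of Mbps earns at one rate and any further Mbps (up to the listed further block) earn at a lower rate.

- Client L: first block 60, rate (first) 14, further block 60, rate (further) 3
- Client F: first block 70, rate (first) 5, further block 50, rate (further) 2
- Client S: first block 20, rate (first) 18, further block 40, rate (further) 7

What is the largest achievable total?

Rank every tier by rate: Client S/tier1 18 > Client L/tier1 14 > Client S/tier2 7 > Client F/tier1 5 > Client L/tier2 3 > Client F/tier2 2.
Client S tier1 at 18: fill all 20 — 80 left.
Fill Client L tier1 block (60 at 14) — 20 left.
Client S tier2 at 7: only 20 left, fill 20.
Total = 18×20 + 14×60 + 7×20 = 1340.

1340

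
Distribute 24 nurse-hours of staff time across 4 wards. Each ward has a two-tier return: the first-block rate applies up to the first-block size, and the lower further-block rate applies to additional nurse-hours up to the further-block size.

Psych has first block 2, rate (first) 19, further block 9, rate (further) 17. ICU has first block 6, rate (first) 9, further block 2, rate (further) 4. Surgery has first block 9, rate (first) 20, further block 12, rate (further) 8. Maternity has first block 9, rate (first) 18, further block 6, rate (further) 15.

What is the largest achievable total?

448

Order all 8 blocks by rate: Surgery/tier1 20 > Psych/tier1 19 > Maternity/tier1 18 > Psych/tier2 17 > Maternity/tier2 15 > ICU/tier1 9 > Surgery/tier2 8 > ICU/tier2 4.
Fill Surgery tier1 block (9 at 20) → 15 left.
Psych tier1 at 19: fill all 2 → 13 left.
Fill Maternity tier1 block (9 at 18) → 4 left.
4 remain; put them into Psych tier2 at 17.
Total = 20×9 + 19×2 + 18×9 + 17×4 = 448.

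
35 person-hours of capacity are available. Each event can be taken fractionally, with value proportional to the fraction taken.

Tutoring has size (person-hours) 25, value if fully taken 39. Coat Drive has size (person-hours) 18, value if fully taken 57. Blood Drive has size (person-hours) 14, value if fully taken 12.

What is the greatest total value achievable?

Sort by value density: Coat Drive 57/18≈3.17, Tutoring 39/25≈1.56, Blood Drive 12/14≈0.857.
All 18 person-hours of Coat Drive fit (value 57) — 17 remain.
Only 17 person-hours remain; take 17/25 of Tutoring for value 39×17/25 = 26.52.
Total value = 83.52.

83.52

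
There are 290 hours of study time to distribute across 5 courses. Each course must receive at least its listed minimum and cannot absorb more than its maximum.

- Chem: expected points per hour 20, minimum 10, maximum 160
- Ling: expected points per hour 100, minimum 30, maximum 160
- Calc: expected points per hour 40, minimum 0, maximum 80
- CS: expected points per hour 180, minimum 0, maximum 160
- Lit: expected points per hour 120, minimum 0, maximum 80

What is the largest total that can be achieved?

42600

Meeting every minimum uses 10+30+0+0+0 = 40 hours, leaving 250.
Highest expected points per hour first: CS 180 > Lit 120 > Ling 100 > Calc 40 > Chem 20.
Give CS 160 more to hit its cap of 160 — 90 left.
Lit takes 80 more to reach its cap of 80 — 10 left.
Ling: +10 (room for 130) → 40. Pool exhausted.
Total = 20×10 + 100×40 + 180×160 + 120×80 = 42600.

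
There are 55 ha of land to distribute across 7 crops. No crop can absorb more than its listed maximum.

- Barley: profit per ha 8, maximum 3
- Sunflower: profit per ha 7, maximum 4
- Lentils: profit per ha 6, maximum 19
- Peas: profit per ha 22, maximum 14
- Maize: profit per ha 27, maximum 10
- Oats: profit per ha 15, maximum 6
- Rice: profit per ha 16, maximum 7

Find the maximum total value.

898

Order the crops by profit per ha: Maize 27 > Peas 22 > Rice 16 > Oats 15 > Barley 8 > Sunflower 7 > Lentils 6.
Give Maize 10 to hit its cap of 10 ; 45 left.
Peas takes 14 to reach its cap of 14 ; 31 left.
Rice: +7 to 7 (cap) ; 24 left.
Oats takes 6 to reach its cap of 6 ; 18 left.
Give Barley 3 to hit its cap of 3 ; 15 left.
Sunflower: +4 to 4 (cap) ; 11 left.
Lentils has room for 19 but only 11 remain, so it gets 11.
Total = 8×3 + 7×4 + 6×11 + 22×14 + 27×10 + 15×6 + 16×7 = 898.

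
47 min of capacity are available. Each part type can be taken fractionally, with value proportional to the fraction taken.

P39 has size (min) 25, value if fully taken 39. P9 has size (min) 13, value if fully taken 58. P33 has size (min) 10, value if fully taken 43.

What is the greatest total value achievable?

138.44

Rank by value-to-size ratio: P9 58/13≈4.46, P33 43/10≈4.3, P39 39/25≈1.56.
Take all of P9 (13 min, value 58) → 34 min left.
P33: take in full, 10 min for value 43 → 24 left.
Only 24 min remain; take 24/25 of P39 for value 39×24/25 = 37.44.
Total value = 138.44.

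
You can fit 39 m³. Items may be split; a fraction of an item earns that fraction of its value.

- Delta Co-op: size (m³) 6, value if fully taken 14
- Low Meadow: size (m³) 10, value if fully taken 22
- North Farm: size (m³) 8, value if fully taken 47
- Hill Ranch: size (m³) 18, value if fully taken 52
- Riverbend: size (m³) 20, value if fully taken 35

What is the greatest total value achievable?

Sort by value density: North Farm 47/8≈5.88, Hill Ranch 52/18≈2.89, Delta Co-op 14/6≈2.33, Low Meadow 22/10≈2.2, Riverbend 35/20≈1.75.
North Farm: take in full, 8 m³ for value 47 ; 31 left.
Hill Ranch: take in full, 18 m³ for value 52 ; 13 left.
All 6 m³ of Delta Co-op fit (value 14) ; 7 remain.
Fill the last 7 m³ with part of Low Meadow: 7/10 of it earns 15.4.
Total value = 128.4.

128.4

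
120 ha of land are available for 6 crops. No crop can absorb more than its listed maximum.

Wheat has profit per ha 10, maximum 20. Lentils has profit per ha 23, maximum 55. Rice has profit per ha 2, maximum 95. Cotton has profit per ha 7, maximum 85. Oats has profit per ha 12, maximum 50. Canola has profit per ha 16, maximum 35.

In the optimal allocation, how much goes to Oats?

30

Highest profit per ha first: Lentils 23 > Canola 16 > Oats 12 > Wheat 10 > Cotton 7 > Rice 2.
Lentils takes 55 to reach its cap of 55 — 65 left.
Give Canola 35 to hit its cap of 35 — 30 left.
Oats: +30 (room for 50) → 30. Pool exhausted.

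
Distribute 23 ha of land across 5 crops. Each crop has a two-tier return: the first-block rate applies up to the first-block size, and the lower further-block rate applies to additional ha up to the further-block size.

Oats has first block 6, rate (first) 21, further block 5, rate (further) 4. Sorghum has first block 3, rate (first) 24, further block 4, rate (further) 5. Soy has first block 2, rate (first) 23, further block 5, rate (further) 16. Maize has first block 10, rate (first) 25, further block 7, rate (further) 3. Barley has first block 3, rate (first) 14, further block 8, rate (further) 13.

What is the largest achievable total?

Order all 10 blocks by rate: Maize/first 25 > Sorghum/first 24 > Soy/first 23 > Oats/first 21 > Soy/second 16 > Barley/first 14 > Barley/second 13 > Sorghum/second 5 > Oats/second 4 > Maize/second 3.
Fill Maize first block (10 at 25) ; 13 left.
Sorghum first at 24: fill all 3 ; 10 left.
Soy/first (23): +2 ; 8 left.
Oats/first (21): +6 ; 2 left.
Soy second at 16: only 2 left, fill 2.
Total = 25×10 + 24×3 + 23×2 + 21×6 + 16×2 = 526.

526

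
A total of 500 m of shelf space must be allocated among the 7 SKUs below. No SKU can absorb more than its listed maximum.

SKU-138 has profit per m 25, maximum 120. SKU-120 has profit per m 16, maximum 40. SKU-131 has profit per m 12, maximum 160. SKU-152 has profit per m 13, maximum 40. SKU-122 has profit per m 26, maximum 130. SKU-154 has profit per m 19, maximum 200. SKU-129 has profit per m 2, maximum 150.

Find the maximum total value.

Rank by profit per m: SKU-122 26 > SKU-138 25 > SKU-154 19 > SKU-120 16 > SKU-152 13 > SKU-131 12 > SKU-129 2.
Give SKU-122 130 to hit its cap of 130 ; 370 left.
SKU-138 takes 120 to reach its cap of 120 ; 250 left.
SKU-154: +200 to 200 (cap) ; 50 left.
Give SKU-120 40 to hit its cap of 40 ; 10 left.
Only 10 left; SKU-152 takes them to reach 10.
Total = 25×120 + 16×40 + 13×10 + 26×130 + 19×200 = 10950.

10950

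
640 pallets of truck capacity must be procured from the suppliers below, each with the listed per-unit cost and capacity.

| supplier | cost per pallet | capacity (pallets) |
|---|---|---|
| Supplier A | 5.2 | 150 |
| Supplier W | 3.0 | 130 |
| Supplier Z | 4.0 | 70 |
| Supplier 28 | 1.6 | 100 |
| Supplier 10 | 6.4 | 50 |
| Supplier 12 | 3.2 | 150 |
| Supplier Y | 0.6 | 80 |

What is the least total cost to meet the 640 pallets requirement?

1930

Use suppliers in increasing cost order.
Take 80 from Supplier Y at 0.6 — need 560 more.
Supplier 28 (1.6): use full 100 — 460 pallets to go.
Supplier W at 3.0: take all 130 pallets — 330 still needed.
Supplier 12 at 3.2: take all 150 pallets — 180 still needed.
Take 70 from Supplier Z at 4.0 — need 110 more.
Take 110 from Supplier A at 5.2 to finish.
Supplier 10: unused.
Cost = 80×0.6 + 100×1.6 + 130×3.0 + 150×3.2 + 70×4.0 + 110×5.2 = 1930.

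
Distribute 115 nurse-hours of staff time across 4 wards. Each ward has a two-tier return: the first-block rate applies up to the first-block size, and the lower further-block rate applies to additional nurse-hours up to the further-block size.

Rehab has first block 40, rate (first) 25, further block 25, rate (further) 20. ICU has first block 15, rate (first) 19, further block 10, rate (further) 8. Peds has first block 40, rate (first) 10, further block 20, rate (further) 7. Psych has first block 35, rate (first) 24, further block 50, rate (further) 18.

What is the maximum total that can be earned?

Rank every tier by rate: Rehab/first 25 > Psych/first 24 > Rehab/second 20 > ICU/first 19 > Psych/second 18 > Peds/first 10 > ICU/second 8 > Peds/second 7.
Rehab first at 25: fill all 40 ; 75 left.
Psych/first (24): +35 ; 40 left.
Rehab/second (20): +25 ; 15 left.
ICU/first (19): +15 ; 0 left.
Total = 25×40 + 24×35 + 20×25 + 19×15 = 2625.

2625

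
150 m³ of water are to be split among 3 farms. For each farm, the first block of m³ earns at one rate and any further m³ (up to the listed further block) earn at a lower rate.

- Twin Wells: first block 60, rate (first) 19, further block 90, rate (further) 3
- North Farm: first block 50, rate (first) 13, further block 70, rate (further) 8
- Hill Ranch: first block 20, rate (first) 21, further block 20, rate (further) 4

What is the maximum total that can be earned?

Treat each block as its own option and order by rate: Hill Ranch/first 21 > Twin Wells/first 19 > North Farm/first 13 > North Farm/second 8 > Hill Ranch/second 4 > Twin Wells/second 3.
Hill Ranch first at 21: fill all 20 ; 130 left.
Twin Wells/first (19): +60 ; 70 left.
Fill North Farm first block (50 at 13) ; 20 left.
North Farm/second: +20 of 70 at 8; pool empty.
Total = 21×20 + 19×60 + 13×50 + 8×20 = 2370.

2370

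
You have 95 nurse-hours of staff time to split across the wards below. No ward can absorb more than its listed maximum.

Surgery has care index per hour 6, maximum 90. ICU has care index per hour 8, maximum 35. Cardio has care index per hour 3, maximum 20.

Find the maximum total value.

640

Rank by care index per hour: ICU 8 > Surgery 6 > Cardio 3.
Give ICU 35 to hit its cap of 35 ; 60 left.
Only 60 left; Surgery takes them to reach 60.
Total = 6×60 + 8×35 = 640.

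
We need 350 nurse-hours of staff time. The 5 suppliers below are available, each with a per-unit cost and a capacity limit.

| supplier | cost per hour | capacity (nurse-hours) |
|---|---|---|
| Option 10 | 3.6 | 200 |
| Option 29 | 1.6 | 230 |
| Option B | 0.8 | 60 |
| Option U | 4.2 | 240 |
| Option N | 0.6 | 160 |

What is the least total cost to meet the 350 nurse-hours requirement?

Fill from the cheapest supplier first.
Option N (0.6): use full 160 — 190 nurse-hours to go.
Option B (0.8): use full 60 — 130 nurse-hours to go.
Option 29 at 1.6: take 130 of its 230 — requirement met.
Option 10, Option U: unused.
Cost = 160×0.6 + 60×0.8 + 130×1.6 = 352.

352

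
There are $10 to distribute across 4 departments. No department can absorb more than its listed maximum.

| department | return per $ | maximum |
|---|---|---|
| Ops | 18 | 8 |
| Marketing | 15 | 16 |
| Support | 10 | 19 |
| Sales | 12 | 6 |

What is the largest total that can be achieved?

174

Rank by return per $: Ops 18 > Marketing 15 > Sales 12 > Support 10.
Ops: +8 to 8 (cap) — 2 left.
Marketing has room for 16 but only 2 remain, so it gets 2.
Total = 18×8 + 15×2 = 174.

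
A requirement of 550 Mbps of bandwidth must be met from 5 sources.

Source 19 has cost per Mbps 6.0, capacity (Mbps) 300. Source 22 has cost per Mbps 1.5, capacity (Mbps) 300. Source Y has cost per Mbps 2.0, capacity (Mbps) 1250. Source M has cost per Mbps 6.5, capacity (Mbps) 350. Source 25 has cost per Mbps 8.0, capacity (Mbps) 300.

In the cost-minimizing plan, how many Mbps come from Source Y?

Use sources in increasing cost order.
Source 22 at 1.5: take all 300 Mbps ; 250 still needed.
Source Y at 2.0: take 250 of its 1250 ; requirement met.
Source 19, Source M, Source 25: unused.

250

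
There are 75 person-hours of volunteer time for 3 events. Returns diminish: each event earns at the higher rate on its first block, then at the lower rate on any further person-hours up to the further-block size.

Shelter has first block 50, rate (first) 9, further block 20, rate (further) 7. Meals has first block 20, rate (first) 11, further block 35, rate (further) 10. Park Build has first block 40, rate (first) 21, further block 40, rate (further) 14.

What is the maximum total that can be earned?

Treat each block as its own option and order by rate: Park Build/tier1 21 > Park Build/tier2 14 > Meals/tier1 11 > Meals/tier2 10 > Shelter/tier1 9 > Shelter/tier2 7.
Fill Park Build tier1 block (40 at 21) ; 35 left.
Park Build/tier2: +35 of 40 at 14; pool empty.
Total = 21×40 + 14×35 = 1330.

1330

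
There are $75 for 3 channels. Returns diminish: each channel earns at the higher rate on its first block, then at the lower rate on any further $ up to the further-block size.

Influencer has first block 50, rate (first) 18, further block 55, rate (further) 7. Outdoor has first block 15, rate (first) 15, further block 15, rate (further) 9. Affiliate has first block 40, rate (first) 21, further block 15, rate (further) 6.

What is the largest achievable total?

Rank every tier by rate: Affiliate/T1 21 > Influencer/T1 18 > Outdoor/T1 15 > Outdoor/T2 9 > Influencer/T2 7 > Affiliate/T2 6.
Fill Affiliate T1 block (40 at 21) — 35 left.
Influencer T1 at 18: only 35 left, fill 35.
Total = 21×40 + 18×35 = 1470.

1470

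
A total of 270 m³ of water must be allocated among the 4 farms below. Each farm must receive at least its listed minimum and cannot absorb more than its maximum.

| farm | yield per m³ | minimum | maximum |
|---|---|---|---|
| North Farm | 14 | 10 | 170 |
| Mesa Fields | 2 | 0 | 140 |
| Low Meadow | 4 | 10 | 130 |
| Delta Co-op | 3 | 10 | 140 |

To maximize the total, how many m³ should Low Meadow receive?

90

Meeting every minimum uses 10+0+10+10 = 30 m³, leaving 240.
Highest yield per m³ first: North Farm 14 > Low Meadow 4 > Delta Co-op 3 > Mesa Fields 2.
North Farm: +160 to 170 (cap) ; 80 left.
Only 80 left; Low Meadow takes them to reach 90.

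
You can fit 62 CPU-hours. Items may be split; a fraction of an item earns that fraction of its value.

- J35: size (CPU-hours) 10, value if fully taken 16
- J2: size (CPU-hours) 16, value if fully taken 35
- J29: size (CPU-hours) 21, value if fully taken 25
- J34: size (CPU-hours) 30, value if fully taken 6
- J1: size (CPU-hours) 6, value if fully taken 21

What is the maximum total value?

Rank by value-to-size ratio: J1 21/6≈3.5, J2 35/16≈2.19, J35 16/10≈1.6, J29 25/21≈1.19, J34 6/30≈0.2.
J1: take in full, 6 CPU-hours for value 21 — 56 left.
Take all of J2 (16 CPU-hours, value 35) — 40 CPU-hours left.
All 10 CPU-hours of J35 fit (value 16) — 30 remain.
All 21 CPU-hours of J29 fit (value 25) — 9 remain.
9 CPU-hours left: a 9/30 share of J34 gives 6×9/30 = 1.8.
Total value = 98.8.

98.8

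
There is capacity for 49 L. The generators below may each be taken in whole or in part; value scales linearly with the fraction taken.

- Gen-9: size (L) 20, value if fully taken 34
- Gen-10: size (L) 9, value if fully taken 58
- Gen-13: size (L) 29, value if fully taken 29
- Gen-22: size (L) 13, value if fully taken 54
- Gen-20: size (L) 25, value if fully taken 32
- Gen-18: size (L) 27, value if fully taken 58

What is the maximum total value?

Sort by value density: Gen-10 58/9≈6.44, Gen-22 54/13≈4.15, Gen-18 58/27≈2.15, Gen-9 34/20≈1.7, Gen-20 32/25≈1.28, Gen-13 29/29≈1.
Take all of Gen-10 (9 L, value 58) ; 40 L left.
All 13 L of Gen-22 fit (value 54) ; 27 remain.
Take all of Gen-18 (27 L, value 58) ; 0 L left.
Total value = 170.

170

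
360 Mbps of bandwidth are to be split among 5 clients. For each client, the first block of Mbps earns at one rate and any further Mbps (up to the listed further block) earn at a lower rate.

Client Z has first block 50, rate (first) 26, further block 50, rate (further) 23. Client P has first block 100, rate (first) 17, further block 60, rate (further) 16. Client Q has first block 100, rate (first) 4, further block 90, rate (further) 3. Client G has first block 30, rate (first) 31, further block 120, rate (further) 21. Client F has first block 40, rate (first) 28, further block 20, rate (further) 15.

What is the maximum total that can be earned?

Rank every tier by rate: Client G/tier1 31 > Client F/tier1 28 > Client Z/tier1 26 > Client Z/tier2 23 > Client G/tier2 21 > Client P/tier1 17 > Client P/tier2 16 > Client F/tier2 15 > Client Q/tier1 4 > Client Q/tier2 3.
Client G tier1 at 31: fill all 30 — 330 left.
Fill Client F tier1 block (40 at 28) — 290 left.
Client Z tier1 at 26: fill all 50 — 240 left.
Client Z tier2 at 23: fill all 50 — 190 left.
Fill Client G tier2 block (120 at 21) — 70 left.
Client P/tier1: +70 of 100 at 17; pool empty.
Total = 31×30 + 28×40 + 26×50 + 23×50 + 21×120 + 17×70 = 8210.

8210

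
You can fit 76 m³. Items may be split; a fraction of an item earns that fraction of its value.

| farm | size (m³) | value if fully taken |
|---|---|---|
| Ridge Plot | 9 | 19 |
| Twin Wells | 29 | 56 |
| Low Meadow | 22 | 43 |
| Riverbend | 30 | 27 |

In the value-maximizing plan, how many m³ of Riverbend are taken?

Rank by value-to-size ratio: Ridge Plot 19/9≈2.11, Low Meadow 43/22≈1.95, Twin Wells 56/29≈1.93, Riverbend 27/30≈0.9.
All 9 m³ of Ridge Plot fit (value 19) ; 67 remain.
Low Meadow: take in full, 22 m³ for value 43 ; 45 left.
Take all of Twin Wells (29 m³, value 56) ; 16 m³ left.
Fill the last 16 m³ with part of Riverbend: 16/30 of it earns 14.4.

16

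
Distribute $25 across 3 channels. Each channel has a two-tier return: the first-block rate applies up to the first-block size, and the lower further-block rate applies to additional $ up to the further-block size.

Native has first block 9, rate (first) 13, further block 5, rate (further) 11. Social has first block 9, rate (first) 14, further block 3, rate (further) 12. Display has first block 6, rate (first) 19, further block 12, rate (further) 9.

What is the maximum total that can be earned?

369

Order all 6 blocks by rate: Display/first 19 > Social/first 14 > Native/first 13 > Social/second 12 > Native/second 11 > Display/second 9.
Display/first (19): +6 — 19 left.
Fill Social first block (9 at 14) — 10 left.
Fill Native first block (9 at 13) — 1 left.
Social second at 12: only 1 left, fill 1.
Total = 19×6 + 14×9 + 13×9 + 12×1 = 369.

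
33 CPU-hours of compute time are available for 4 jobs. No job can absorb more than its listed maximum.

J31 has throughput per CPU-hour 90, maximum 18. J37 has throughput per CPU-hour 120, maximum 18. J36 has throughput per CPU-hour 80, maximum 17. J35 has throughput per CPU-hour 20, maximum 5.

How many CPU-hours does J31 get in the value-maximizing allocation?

Order the jobs by throughput per CPU-hour: J37 120 > J31 90 > J36 80 > J35 20.
J37: +18 to 18 (cap) — 15 left.
J31: +15 (room for 18) → 15. Pool exhausted.

15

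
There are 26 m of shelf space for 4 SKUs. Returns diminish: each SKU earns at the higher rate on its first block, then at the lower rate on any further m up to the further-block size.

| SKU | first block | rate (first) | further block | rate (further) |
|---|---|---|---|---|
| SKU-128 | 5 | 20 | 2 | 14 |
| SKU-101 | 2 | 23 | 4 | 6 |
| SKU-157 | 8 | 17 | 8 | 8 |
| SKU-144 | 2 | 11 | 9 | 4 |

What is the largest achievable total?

388

Order all 8 blocks by rate: SKU-101/tier1 23 > SKU-128/tier1 20 > SKU-157/tier1 17 > SKU-128/tier2 14 > SKU-144/tier1 11 > SKU-157/tier2 8 > SKU-101/tier2 6 > SKU-144/tier2 4.
SKU-101/tier1 (23): +2 → 24 left.
SKU-128/tier1 (20): +5 → 19 left.
SKU-157 tier1 at 17: fill all 8 → 11 left.
SKU-128/tier2 (14): +2 → 9 left.
SKU-144/tier1 (11): +2 → 7 left.
7 remain; put them into SKU-157 tier2 at 8.
Total = 23×2 + 20×5 + 17×8 + 14×2 + 11×2 + 8×7 = 388.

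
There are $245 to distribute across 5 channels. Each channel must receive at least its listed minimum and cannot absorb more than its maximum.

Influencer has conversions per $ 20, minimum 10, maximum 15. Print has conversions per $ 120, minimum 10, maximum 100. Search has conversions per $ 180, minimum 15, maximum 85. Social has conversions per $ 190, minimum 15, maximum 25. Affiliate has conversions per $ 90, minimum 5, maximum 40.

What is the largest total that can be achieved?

Meeting every minimum uses 10+10+15+15+5 = 55 $, leaving 190.
Order the channels by conversions per $: Social 190 > Search 180 > Print 120 > Affiliate 90 > Influencer 20.
Give Social 10 more to hit its cap of 25 → 180 left.
Give Search 70 more to hit its cap of 85 → 110 left.
Print: +90 to 100 (cap) → 20 left.
Only 20 left; Affiliate takes them to reach 25.
Total = 20×10 + 120×100 + 180×85 + 190×25 + 90×25 = 34500.

34500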